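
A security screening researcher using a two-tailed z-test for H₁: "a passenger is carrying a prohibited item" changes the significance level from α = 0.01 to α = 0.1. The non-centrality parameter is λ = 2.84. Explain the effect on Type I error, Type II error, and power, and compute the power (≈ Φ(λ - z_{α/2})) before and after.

Increasing α from 0.01 to 0.1:
• Type I error rate increases (α is the Type I rate by definition).
• Critical value moves from z_{α/2} = 2.576 to 1.645, so power = Φ(λ - z_{α/2}) goes from Φ(2.84 - 2.576) = 0.604 to Φ(2.84 - 1.645) = 0.884.
• Type II error rate β = 1 - power therefore decreases (0.396 → 0.116).
Appropriate when false negatives are costly — here, letting a prohibited item through — security breach.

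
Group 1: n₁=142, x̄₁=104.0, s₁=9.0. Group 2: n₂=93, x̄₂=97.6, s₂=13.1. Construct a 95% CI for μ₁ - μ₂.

Difference = 6.4. SE = √(9.0²/142 + 13.1²/93) = 1.554. CI = (3.35, 9.45)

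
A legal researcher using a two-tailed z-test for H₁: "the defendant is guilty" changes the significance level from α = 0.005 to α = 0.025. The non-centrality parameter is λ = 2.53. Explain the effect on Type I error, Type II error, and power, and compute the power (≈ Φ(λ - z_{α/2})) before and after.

Increasing α from 0.005 to 0.025:
• Type I error rate increases (α is the Type I rate by definition).
• Critical value moves from z_{α/2} = 2.807 to 2.241, so power = Φ(λ - z_{α/2}) goes from Φ(2.53 - 2.807) = 0.391 to Φ(2.53 - 2.241) = 0.614.
• Type II error rate β = 1 - power therefore decreases (0.609 → 0.386).
Appropriate when false negatives are costly — here, acquitting a guilty person.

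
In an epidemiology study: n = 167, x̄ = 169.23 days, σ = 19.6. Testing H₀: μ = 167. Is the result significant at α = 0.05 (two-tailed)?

z = (169.23 - 167)/(19.6/√167) = 1.47. Since |z| ≤ 1.96, not significant at α = 0.05.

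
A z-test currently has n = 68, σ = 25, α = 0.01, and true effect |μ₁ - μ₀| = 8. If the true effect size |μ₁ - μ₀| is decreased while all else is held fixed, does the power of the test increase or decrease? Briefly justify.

Power decreases: a smaller true effect decreases the non-centrality λ = |μ₁ - μ₀|/(σ/√n).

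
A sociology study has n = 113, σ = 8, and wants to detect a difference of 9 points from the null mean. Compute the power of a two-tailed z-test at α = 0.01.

SE = σ/√n = 8/√113 = 0.753. Non-centrality λ = d/SE = 9/0.753 = 11.959. Power ≈ Φ(λ - z_{α/2}) = Φ(11.959 - 2.576) = Φ(9.383) = 1.0.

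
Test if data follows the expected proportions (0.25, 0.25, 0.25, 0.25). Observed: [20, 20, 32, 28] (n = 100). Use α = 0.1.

Expected: [25.0, 25.0, 25.0, 25.0]. χ² = 4.32. df = 3, critical = 6.251. Fail to reject H₀.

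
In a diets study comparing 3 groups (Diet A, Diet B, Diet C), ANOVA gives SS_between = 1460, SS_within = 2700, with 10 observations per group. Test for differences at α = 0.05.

df_between = 2, df_within = 27. F = MS_between/MS_within = 730.0/100.0 = 7.3. F_crit ≈ 3.354. Reject H₀. At least one mean differs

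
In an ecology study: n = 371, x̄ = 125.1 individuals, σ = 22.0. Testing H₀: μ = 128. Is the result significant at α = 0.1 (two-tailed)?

z = (125.1 - 128)/(22.0/√371) = -2.539. Since |z| > 1.645, significant at α = 0.1.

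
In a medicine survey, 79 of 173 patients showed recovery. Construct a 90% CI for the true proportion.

p̂ = 0.457. CI = p̂ ± z*√(p̂(1-p̂)/n) = (0.394, 0.519)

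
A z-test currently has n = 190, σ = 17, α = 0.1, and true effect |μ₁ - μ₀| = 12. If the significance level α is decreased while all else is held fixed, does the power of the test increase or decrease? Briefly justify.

Power decreases: a smaller α raises the critical value, so less of the H₁ sampling distribution falls in the rejection region.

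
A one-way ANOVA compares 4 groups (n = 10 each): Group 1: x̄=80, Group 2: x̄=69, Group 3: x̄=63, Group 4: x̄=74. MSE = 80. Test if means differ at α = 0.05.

Grand mean = 71.5. SS_between = 1570.0, MS_between = 523.33. F = 6.542, F_crit ≈ 2.866. Reject H₀.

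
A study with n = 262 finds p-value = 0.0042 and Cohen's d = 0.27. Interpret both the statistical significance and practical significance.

Statistically significant (p = 0.0042 < 0.05). Cohen's d = 0.27 indicates a small effect size. Both statistical and practical significance should be considered.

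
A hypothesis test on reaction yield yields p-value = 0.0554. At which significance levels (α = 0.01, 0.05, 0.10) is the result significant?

p = 0.0554. Significant at: α = 0.1.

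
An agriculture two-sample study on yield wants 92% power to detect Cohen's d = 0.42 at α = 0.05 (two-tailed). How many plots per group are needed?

z_{α/2} = 1.96, z_β = Φ⁻¹(0.92) = 1.405. For small effect (d = 0.42): n per group = 2(z_{α/2} + z_β)²/d² = 2(1.96 + 1.405)²/0.42² = 128.4 → 129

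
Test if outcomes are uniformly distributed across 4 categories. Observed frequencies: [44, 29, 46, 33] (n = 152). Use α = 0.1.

Expected = 38 each. χ² = Σ(O-E)²/E = 5.421. df = 3, critical value = 6.251. Fail to reject H₀.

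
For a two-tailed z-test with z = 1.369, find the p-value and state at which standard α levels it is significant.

p = 2·P(Z > |1.369|) = 2·(1 - Φ(1.369)) ≈ 0.171. Not significant at any standard level.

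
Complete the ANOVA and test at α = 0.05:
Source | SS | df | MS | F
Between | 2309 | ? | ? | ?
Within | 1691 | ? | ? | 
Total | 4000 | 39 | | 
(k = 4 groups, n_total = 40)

df_between = 3, df_within = 36. MS_between = 769.67, MS_within = 46.97. F = 16.386, F_crit ≈ 2.866. Reject H₀.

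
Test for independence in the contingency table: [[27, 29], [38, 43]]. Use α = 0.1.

χ² = 0.022. df = 1, critical = 2.706. Fail to reject H₀. No evidence of dependence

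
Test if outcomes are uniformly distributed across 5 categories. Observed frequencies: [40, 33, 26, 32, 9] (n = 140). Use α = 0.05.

Expected = 28 each. χ² = Σ(O-E)²/E = 19.643. df = 4, critical value = 9.488. Reject H₀.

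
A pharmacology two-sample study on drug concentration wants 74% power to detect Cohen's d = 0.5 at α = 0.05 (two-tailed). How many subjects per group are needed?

z_{α/2} = 1.96, z_β = Φ⁻¹(0.74) = 0.643. For medium effect (d = 0.5): n per group = 2(z_{α/2} + z_β)²/d² = 2(1.96 + 0.643)²/0.5² = 54.2 → 55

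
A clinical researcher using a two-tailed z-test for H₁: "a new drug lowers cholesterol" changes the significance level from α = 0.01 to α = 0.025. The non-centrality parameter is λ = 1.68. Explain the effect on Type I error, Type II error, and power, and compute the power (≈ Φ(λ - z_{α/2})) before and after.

Increasing α from 0.01 to 0.025:
• Type I error rate increases (α is the Type I rate by definition).
• Critical value moves from z_{α/2} = 2.576 to 2.241, so power = Φ(λ - z_{α/2}) goes from Φ(1.68 - 2.576) = 0.185 to Φ(1.68 - 2.241) = 0.287.
• Type II error rate β = 1 - power therefore decreases (0.815 → 0.713).
Appropriate when false negatives are costly — here, shelving an effective drug — patients miss out on a treatment that would have helped.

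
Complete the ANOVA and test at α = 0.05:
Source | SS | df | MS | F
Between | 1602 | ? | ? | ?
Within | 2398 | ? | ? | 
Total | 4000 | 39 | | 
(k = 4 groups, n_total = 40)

df_between = 3, df_within = 36. MS_between = 534.0, MS_within = 66.61. F = 8.017, F_crit ≈ 2.866. Reject H₀.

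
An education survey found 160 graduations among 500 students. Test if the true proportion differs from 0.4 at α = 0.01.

p̂ = 0.32, p₀ = 0.4. z = (p̂ - p₀)/√(p₀(1-p₀)/n) = -3.651. Critical: ±2.576. Reject H₀.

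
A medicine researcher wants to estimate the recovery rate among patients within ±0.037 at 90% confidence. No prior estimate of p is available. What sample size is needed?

Conservative approach: use p = 0.5 (maximizes p(1-p) = 0.25). n = z²(0.25)/E² = 1.645²×0.25/0.037² = 494.2 → n = 495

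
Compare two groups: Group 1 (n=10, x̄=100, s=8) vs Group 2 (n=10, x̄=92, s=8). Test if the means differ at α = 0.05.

Pooled sp = 8.0. t = 2.236, df = 18. Critical t = ±2.101. Reject H₀.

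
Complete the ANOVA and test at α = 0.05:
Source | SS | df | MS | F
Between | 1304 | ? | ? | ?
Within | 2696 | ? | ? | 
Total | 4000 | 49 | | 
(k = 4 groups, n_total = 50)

df_between = 3, df_within = 46. MS_between = 434.67, MS_within = 58.61. F = 7.416, F_crit ≈ 2.807. Reject H₀.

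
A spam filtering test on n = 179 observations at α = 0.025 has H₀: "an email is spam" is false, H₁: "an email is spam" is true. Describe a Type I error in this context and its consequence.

Type I error: rejecting H₀ when it is true — concluding that an email is spam when in fact it is not. Consequence: a legitimate email is sent to the spam folder and the user misses it.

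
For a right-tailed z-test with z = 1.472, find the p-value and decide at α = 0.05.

p = P(Z > 1.472) = 1 - Φ(1.472) ≈ 0.0705. Since p ≥ 0.05, fail to reject H₀ (not significant) at α = 0.05.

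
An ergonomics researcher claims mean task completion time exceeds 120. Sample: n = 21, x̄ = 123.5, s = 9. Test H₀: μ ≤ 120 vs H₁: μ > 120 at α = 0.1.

t = (123.5 - 120)/(9/√21) = 1.782, df = 20. Critical t = 1.325. Reject H₀.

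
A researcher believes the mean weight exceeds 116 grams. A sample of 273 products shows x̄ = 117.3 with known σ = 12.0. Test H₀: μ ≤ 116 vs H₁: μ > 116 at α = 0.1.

z = 1.79. Critical value: 1.28. Reject H₀.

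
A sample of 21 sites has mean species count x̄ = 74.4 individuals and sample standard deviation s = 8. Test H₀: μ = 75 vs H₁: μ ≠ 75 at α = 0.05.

t = (x̄ - μ₀)/(s/√n) = (74.4 - 75)/(8/√21) = -0.344. df = 20, critical t = ±2.086. Fail to reject H₀.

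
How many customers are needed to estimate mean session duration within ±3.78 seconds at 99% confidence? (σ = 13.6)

n = (z*σ/E)² = (2.576×13.6/3.78)² = 85.9 → n = 86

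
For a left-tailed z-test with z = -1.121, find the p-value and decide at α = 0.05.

p = P(Z < -1.121) = Φ(-1.121) ≈ 0.1311. Since p ≥ 0.05, fail to reject H₀ (not significant) at α = 0.05.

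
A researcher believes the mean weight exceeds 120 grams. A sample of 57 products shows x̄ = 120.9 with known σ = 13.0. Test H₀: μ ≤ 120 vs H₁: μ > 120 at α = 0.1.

z = 0.523. Critical value: 1.28. Fail to reject H₀.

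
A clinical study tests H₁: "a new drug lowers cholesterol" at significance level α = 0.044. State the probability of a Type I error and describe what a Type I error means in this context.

P(Type I error) = α = 0.044. A Type I error is rejecting H₀ when H₀ is actually true (false positive) — here, concluding that a new drug lowers cholesterol when in fact this is not the case. Consequence: approving an ineffective drug — patients take a useless medication and may skip effective alternatives.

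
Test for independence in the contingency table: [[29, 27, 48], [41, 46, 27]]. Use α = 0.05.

χ² = 12.45. df = 2, critical = 5.991. Reject H₀. Variables are dependent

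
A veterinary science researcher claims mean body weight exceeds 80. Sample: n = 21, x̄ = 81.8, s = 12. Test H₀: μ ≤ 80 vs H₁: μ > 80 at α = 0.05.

t = (81.8 - 80)/(12/√21) = 0.687, df = 20. Critical t = 1.725. Fail to reject H₀.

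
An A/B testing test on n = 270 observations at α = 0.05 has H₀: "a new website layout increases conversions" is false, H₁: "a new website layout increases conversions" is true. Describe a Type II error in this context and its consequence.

Type II error: failing to reject H₀ when it is false — concluding that a new website layout increases conversions is not supported when in fact it is. Consequence: discarding a layout that would have improved conversions — lost revenue.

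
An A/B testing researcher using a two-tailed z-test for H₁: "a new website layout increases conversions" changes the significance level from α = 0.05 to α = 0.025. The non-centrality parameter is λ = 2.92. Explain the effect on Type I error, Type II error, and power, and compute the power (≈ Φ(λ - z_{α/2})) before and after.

Decreasing α from 0.05 to 0.025:
• Type I error rate decreases (α is the Type I rate by definition).
• Critical value moves from z_{α/2} = 1.96 to 2.241, so power = Φ(λ - z_{α/2}) goes from Φ(2.92 - 1.96) = 0.831 to Φ(2.92 - 2.241) = 0.751.
• Type II error rate β = 1 - power therefore increases (0.169 → 0.249).
Appropriate when false positives are costly — here, rolling out a layout that doesn't actually help — wasted engineering effort.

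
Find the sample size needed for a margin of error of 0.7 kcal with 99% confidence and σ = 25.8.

n = (z*σ/E)² = (2.576×25.8/0.7)² = 9014.4 → n = 9015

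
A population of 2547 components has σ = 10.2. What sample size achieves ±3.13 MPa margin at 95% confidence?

Without FPC: n₀ = (1.96×10.2/3.13)² = 40.797. With FPC: n = n₀N/(n₀+N-1) = 40.2 → n = 41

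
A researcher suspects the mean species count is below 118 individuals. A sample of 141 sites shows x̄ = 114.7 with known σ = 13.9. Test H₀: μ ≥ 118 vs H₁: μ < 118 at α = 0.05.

z = -2.819. Critical value: -1.645. Reject H₀.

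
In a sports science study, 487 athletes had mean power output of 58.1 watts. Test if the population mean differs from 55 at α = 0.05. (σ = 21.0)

z = (x̄ - μ₀)/(σ/√n) = (58.1 - 55)/(21.0/√487) = 3.258. Critical value: ±1.96. Since |3.258| > 1.96, Reject H₀.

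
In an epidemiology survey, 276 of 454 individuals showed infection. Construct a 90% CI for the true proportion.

p̂ = 0.608. CI = p̂ ± z*√(p̂(1-p̂)/n) = (0.57, 0.646)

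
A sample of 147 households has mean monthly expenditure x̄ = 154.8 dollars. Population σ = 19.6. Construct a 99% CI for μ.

CI = x̄ ± z*(σ/√n) = 154.8 ± 2.576(19.6/√147) = 154.8 ± 4.16 = (150.64, 158.96)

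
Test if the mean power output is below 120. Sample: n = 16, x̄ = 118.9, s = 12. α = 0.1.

t = (118.9 - 120)/(12/√16) = -0.367, df = 15. Critical t = -1.341. Fail to reject H₀.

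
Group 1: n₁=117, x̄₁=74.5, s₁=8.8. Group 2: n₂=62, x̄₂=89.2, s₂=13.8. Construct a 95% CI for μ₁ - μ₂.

Difference = -14.7. SE = √(8.8²/117 + 13.8²/62) = 1.932. CI = (-18.49, -10.91)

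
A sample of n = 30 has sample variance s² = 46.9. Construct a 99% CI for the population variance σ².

df = 29. χ²_{0.005} = 52.336, χ²_{0.995} = 13.121. CI for σ² = ((n-1)s²/χ²_{α/2}, (n-1)s²/χ²_{1-α/2}) = (29·46.9/52.336, 29·46.9/13.121) = (25.99, 103.66)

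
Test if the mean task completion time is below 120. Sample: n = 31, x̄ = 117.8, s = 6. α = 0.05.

t = (117.8 - 120)/(6/√31) = -2.042, df = 30. Critical t = -1.697. Reject H₀.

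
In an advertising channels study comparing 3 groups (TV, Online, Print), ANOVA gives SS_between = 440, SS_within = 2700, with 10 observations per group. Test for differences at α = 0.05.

df_between = 2, df_within = 27. F = MS_between/MS_within = 220.0/100.0 = 2.2. F_crit ≈ 3.354. Fail to reject H₀.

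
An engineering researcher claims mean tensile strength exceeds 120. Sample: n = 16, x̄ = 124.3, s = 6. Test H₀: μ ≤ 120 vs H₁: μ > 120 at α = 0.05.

t = (124.3 - 120)/(6/√16) = 2.867, df = 15. Critical t = 1.753. Reject H₀.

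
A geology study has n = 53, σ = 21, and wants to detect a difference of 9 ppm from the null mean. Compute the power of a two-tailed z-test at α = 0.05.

SE = σ/√n = 21/√53 = 2.885. Non-centrality λ = d/SE = 9/2.885 = 3.12. Power ≈ Φ(λ - z_{α/2}) = Φ(3.12 - 1.96) = Φ(1.16) = 0.877.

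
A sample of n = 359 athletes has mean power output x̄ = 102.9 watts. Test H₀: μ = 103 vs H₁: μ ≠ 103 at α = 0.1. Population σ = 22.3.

z = (x̄ - μ₀)/(σ/√n) = (102.9 - 103)/(22.3/√359) = -0.085. Critical value: ±1.645. Since |-0.085| ≤ 1.645, Fail to reject H₀.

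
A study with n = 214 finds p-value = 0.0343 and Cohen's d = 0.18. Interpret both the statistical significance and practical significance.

Statistically significant (p = 0.0343 < 0.05). Cohen's d = 0.18 indicates a very small effect size. Both statistical and practical significance should be considered.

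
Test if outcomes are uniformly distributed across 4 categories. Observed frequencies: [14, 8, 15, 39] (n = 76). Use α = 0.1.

Expected = 19 each. χ² = Σ(O-E)²/E = 29.579. df = 3, critical value = 6.251. Reject H₀.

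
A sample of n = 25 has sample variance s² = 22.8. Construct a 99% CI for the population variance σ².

df = 24. χ²_{0.005} = 45.559, χ²_{0.995} = 9.886. CI for σ² = ((n-1)s²/χ²_{α/2}, (n-1)s²/χ²_{1-α/2}) = (24·22.8/45.559, 24·22.8/9.886) = (12.01, 55.35)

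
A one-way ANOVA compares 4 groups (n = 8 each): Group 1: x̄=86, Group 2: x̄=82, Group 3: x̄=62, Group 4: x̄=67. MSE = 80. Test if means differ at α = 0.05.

Grand mean = 74.25. SS_between = 3206.0, MS_between = 1068.67. F = 13.358, F_crit ≈ 2.947. Reject H₀.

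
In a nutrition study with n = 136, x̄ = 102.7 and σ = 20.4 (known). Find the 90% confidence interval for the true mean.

CI = x̄ ± z*(σ/√n) = 102.7 ± 1.645(20.4/√136) = 102.7 ± 2.88 = (99.82, 105.58)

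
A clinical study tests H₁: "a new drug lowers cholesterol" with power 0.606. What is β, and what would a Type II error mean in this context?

β = 1 - power = 1 - 0.606 = 0.394. A Type II error is failing to reject H₀ when H₀ is false (false negative) — here, failing to conclude that a new drug lowers cholesterol when in fact it is true. Consequence: shelving an effective drug — patients miss out on a treatment that would have helped.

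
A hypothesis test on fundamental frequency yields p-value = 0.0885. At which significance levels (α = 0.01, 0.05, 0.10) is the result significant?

p = 0.0885. Significant at: α = 0.1.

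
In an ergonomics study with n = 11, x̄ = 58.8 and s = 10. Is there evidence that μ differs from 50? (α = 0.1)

t = (x̄ - μ₀)/(s/√n) = (58.8 - 50)/(10/√11) = 2.919. df = 10, critical t = ±1.812. Reject H₀.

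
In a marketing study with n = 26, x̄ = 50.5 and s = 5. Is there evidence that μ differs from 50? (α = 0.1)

t = (x̄ - μ₀)/(s/√n) = (50.5 - 50)/(5/√26) = 0.51. df = 25, critical t = ±1.708. Fail to reject H₀.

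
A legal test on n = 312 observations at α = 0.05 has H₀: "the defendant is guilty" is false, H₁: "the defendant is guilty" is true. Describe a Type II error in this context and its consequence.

Type II error: failing to reject H₀ when it is false — concluding that the defendant is guilty is not supported when in fact it is. Consequence: acquitting a guilty person.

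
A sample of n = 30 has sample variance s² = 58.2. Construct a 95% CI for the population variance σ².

df = 29. χ²_{0.025} = 45.722, χ²_{0.975} = 16.047. CI for σ² = ((n-1)s²/χ²_{α/2}, (n-1)s²/χ²_{1-α/2}) = (29·58.2/45.722, 29·58.2/16.047) = (36.91, 105.18)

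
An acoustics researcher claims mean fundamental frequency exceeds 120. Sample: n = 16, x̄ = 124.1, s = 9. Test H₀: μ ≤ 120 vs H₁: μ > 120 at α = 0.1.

t = (124.1 - 120)/(9/√16) = 1.822, df = 15. Critical t = 1.341. Reject H₀.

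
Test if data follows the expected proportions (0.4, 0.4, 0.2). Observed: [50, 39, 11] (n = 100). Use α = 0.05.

Expected: [40.0, 40.0, 20.0]. χ² = 6.575. df = 2, critical = 5.991. Reject H₀.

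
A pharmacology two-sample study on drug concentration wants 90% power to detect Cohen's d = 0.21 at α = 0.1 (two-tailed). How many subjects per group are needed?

z_{α/2} = 1.645, z_β = Φ⁻¹(0.9) = 1.282. For small effect (d = 0.21): n per group = 2(z_{α/2} + z_β)²/d² = 2(1.645 + 1.282)²/0.21² = 388.5 → 389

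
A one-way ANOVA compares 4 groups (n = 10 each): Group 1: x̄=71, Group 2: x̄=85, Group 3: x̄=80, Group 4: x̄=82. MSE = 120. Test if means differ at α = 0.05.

Grand mean = 79.5. SS_between = 1090.0, MS_between = 363.33. F = 3.028, F_crit ≈ 2.866. Reject H₀.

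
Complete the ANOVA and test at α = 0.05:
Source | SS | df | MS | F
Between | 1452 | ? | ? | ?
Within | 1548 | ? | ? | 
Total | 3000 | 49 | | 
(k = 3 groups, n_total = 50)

df_between = 2, df_within = 47. MS_between = 726.0, MS_within = 32.94. F = 22.043, F_crit ≈ 3.195. Reject H₀.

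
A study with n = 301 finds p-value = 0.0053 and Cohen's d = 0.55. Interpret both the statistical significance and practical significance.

Statistically significant (p = 0.0053 < 0.05). Cohen's d = 0.55 indicates a medium effect size. Both statistical and practical significance should be considered.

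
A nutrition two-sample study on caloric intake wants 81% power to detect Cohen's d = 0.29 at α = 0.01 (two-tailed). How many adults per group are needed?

z_{α/2} = 2.576, z_β = Φ⁻¹(0.81) = 0.878. For small effect (d = 0.29): n per group = 2(z_{α/2} + z_β)²/d² = 2(2.576 + 0.878)²/0.29² = 283.7 → 284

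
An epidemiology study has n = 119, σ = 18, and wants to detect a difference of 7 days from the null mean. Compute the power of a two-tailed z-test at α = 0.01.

SE = σ/√n = 18/√119 = 1.65. Non-centrality λ = d/SE = 7/1.65 = 4.242. Power ≈ Φ(λ - z_{α/2}) = Φ(4.242 - 2.576) = Φ(1.666) = 0.952.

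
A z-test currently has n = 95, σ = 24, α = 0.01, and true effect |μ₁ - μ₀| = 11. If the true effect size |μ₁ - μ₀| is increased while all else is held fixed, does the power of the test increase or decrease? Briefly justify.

Power increases: a larger true effect increases the non-centrality λ = |μ₁ - μ₀|/(σ/√n).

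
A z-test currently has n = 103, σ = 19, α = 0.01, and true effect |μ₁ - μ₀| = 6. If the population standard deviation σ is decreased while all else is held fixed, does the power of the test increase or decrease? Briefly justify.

Power increases: a smaller σ shrinks the standard error σ/√n, moving the sampling distribution under H₁ further from the critical value.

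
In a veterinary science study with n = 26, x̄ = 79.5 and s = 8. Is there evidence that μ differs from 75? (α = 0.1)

t = (x̄ - μ₀)/(s/√n) = (79.5 - 75)/(8/√26) = 2.868. df = 25, critical t = ±1.708. Reject H₀.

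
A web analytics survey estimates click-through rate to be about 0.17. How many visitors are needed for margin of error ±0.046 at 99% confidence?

n = z²p(1-p)/E² = 2.576²×0.17×0.83/0.046² = 442.5 → n = 443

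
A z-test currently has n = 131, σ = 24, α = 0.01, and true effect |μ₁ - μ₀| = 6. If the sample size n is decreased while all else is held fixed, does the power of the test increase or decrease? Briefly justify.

Power decreases: a smaller n inflates the standard error σ/√n, pulling the sampling distribution under H₁ back toward the critical value.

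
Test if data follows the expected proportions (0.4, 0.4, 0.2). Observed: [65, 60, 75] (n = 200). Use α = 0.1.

Expected: [80.0, 80.0, 40.0]. χ² = 38.438. df = 2, critical = 4.605. Reject H₀.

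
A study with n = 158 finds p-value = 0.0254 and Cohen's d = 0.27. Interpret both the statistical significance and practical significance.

Statistically significant (p = 0.0254 < 0.05). Cohen's d = 0.27 indicates a small effect size. Both statistical and practical significance should be considered.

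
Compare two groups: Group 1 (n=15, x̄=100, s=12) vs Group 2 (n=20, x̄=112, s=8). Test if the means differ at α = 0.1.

Pooled sp = 9.9. t = -3.55, df = 33. Critical t = ±1.692. Reject H₀.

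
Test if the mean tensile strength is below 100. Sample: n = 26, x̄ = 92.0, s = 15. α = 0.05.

t = (92.0 - 100)/(15/√26) = -2.719, df = 25. Critical t = -1.708. Reject H₀.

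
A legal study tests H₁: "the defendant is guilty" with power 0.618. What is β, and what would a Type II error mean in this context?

β = 1 - power = 1 - 0.618 = 0.382. A Type II error is failing to reject H₀ when H₀ is false (false negative) — here, failing to conclude that the defendant is guilty when in fact it is true. Consequence: acquitting a guilty person.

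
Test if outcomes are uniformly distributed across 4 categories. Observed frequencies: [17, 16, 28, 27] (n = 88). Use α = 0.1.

Expected = 22 each. χ² = Σ(O-E)²/E = 5.545. df = 3, critical value = 6.251. Fail to reject H₀.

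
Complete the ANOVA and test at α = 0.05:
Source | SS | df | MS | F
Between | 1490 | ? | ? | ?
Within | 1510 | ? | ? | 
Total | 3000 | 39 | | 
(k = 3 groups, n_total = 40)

df_between = 2, df_within = 37. MS_between = 745.0, MS_within = 40.81. F = 18.255, F_crit ≈ 3.252. Reject H₀.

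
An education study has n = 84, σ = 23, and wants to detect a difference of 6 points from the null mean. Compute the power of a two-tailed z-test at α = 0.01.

SE = σ/√n = 23/√84 = 2.51. Non-centrality λ = d/SE = 6/2.51 = 2.391. Power ≈ Φ(λ - z_{α/2}) = Φ(2.391 - 2.576) = Φ(-0.185) = 0.427.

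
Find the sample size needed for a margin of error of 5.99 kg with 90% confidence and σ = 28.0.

n = (z*σ/E)² = (1.645×28.0/5.99)² = 59.1 → n = 60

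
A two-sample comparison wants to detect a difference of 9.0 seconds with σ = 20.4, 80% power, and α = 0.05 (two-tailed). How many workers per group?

n per group = 2(z_α/2 + z_β)²σ²/d² = 2×(1.96 + 0.84)²×20.4²/9.0² = 80.6 → n = 81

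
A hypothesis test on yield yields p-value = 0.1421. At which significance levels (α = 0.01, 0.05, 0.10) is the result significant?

p = 0.1421. Not significant at any of the given levels.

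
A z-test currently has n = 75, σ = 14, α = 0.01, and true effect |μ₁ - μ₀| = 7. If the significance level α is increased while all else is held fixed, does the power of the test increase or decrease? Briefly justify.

Power increases: a larger α lowers the critical value, so more of the H₁ sampling distribution falls in the rejection region.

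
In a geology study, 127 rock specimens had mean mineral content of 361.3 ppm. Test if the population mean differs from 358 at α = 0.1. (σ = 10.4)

z = (x̄ - μ₀)/(σ/√n) = (361.3 - 358)/(10.4/√127) = 3.576. Critical value: ±1.645. Since |3.576| > 1.645, Reject H₀.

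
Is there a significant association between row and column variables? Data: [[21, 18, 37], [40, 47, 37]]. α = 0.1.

χ² = 7.785. df = 2, critical = 4.605. Reject H₀. Variables are dependent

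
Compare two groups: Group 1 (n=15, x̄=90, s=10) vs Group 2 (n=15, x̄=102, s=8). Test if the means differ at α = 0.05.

Pooled sp = 9.06. t = -3.629, df = 28. Critical t = ±2.048. Reject H₀.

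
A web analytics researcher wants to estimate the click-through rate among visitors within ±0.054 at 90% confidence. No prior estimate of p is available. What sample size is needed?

Conservative approach: use p = 0.5 (maximizes p(1-p) = 0.25). n = z²(0.25)/E² = 1.645²×0.25/0.054² = 232.0 → n = 232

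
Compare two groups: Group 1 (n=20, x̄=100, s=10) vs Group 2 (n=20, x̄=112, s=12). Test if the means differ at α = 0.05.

Pooled sp = 11.05. t = -3.436, df = 38. Critical t = ±2.024. Reject H₀.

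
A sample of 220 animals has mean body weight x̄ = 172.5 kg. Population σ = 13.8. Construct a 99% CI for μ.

CI = x̄ ± z*(σ/√n) = 172.5 ± 2.576(13.8/√220) = 172.5 ± 2.4 = (170.1, 174.9)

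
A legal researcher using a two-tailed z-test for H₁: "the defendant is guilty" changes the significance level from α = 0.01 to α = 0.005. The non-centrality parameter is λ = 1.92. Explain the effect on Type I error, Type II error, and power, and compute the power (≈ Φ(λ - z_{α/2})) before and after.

Decreasing α from 0.01 to 0.005:
• Type I error rate decreases (α is the Type I rate by definition).
• Critical value moves from z_{α/2} = 2.576 to 2.807, so power = Φ(λ - z_{α/2}) goes from Φ(1.92 - 2.576) = 0.256 to Φ(1.92 - 2.807) = 0.188.
• Type II error rate β = 1 - power therefore increases (0.744 → 0.812).
Appropriate when false positives are costly — here, convicting an innocent person.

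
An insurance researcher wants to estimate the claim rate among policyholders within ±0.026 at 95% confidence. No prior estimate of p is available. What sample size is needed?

Conservative approach: use p = 0.5 (maximizes p(1-p) = 0.25). n = z²(0.25)/E² = 1.96²×0.25/0.026² = 1420.7 → n = 1421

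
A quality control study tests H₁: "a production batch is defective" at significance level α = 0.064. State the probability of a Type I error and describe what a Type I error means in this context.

P(Type I error) = α = 0.064. A Type I error is rejecting H₀ when H₀ is actually true (false positive) — here, concluding that a production batch is defective when in fact this is not the case. Consequence: scrapping a good batch — wasted material and cost for no reason.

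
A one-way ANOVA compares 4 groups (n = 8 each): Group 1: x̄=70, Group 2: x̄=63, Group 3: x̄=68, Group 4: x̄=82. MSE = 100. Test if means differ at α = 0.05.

Grand mean = 70.75. SS_between = 1558.0, MS_between = 519.33. F = 5.193, F_crit ≈ 2.947. Reject H₀.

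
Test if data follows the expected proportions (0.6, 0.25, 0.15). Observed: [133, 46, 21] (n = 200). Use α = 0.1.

Expected: [120.0, 50.0, 30.0]. χ² = 4.428. df = 2, critical = 4.605. Fail to reject H₀.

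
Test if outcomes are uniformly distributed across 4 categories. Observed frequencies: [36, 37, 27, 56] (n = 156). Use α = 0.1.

Expected = 39 each. χ² = Σ(O-E)²/E = 11.436. df = 3, critical value = 6.251. Reject H₀.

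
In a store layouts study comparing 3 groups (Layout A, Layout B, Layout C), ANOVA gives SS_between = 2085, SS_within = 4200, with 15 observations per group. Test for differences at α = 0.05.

df_between = 2, df_within = 42. F = MS_between/MS_within = 1042.5/100.0 = 10.425. F_crit ≈ 3.22. Reject H₀. At least one mean differs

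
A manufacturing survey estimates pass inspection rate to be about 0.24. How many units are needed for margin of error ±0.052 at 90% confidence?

n = z²p(1-p)/E² = 1.645²×0.24×0.76/0.052² = 182.5 → n = 183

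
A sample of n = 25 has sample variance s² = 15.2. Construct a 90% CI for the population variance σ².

df = 24. χ²_{0.05} = 36.415, χ²_{0.95} = 13.848. CI for σ² = ((n-1)s²/χ²_{α/2}, (n-1)s²/χ²_{1-α/2}) = (24·15.2/36.415, 24·15.2/13.848) = (10.02, 26.34)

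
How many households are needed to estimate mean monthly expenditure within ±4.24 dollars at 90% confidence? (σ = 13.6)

n = (z*σ/E)² = (1.645×13.6/4.24)² = 27.8 → n = 28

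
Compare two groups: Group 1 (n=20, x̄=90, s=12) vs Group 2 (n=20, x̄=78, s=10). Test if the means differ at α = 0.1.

Pooled sp = 11.05. t = 3.436, df = 38. Critical t = ±1.686. Reject H₀.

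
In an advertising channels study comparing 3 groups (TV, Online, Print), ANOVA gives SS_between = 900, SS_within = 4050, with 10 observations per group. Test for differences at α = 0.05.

df_between = 2, df_within = 27. F = MS_between/MS_within = 450.0/150.0 = 3.0. F_crit ≈ 3.354. Fail to reject H₀.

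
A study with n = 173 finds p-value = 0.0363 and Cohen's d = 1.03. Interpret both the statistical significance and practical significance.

Statistically significant (p = 0.0363 < 0.05). Cohen's d = 1.03 indicates a large effect size. Both statistical and practical significance should be considered.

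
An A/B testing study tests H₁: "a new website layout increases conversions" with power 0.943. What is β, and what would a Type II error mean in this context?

β = 1 - power = 1 - 0.943 = 0.057. A Type II error is failing to reject H₀ when H₀ is false (false negative) — here, failing to conclude that a new website layout increases conversions when in fact it is true. Consequence: discarding a layout that would have improved conversions — lost revenue.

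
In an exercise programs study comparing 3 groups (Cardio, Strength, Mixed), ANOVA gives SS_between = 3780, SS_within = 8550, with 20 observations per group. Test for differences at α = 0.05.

df_between = 2, df_within = 57. F = MS_between/MS_within = 1890.0/150.0 = 12.6. F_crit ≈ 3.159. Reject H₀. At least one mean differs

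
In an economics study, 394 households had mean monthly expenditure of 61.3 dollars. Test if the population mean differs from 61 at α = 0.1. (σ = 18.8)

z = (x̄ - μ₀)/(σ/√n) = (61.3 - 61)/(18.8/√394) = 0.317. Critical value: ±1.645. Since |0.317| ≤ 1.645, Fail to reject H₀.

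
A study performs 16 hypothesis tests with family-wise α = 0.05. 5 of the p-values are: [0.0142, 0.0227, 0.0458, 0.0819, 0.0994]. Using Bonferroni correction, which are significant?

Bonferroni α = 0.05/16 = 0.00313. None of the given p-values are significant.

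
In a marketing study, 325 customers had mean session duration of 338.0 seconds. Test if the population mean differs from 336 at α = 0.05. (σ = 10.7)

z = (x̄ - μ₀)/(σ/√n) = (338.0 - 336)/(10.7/√325) = 3.37. Critical value: ±1.96. Since |3.37| > 1.96, Reject H₀.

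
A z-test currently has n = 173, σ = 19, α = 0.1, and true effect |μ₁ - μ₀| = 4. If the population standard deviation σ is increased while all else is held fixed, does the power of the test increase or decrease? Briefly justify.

Power decreases: a larger σ inflates the standard error σ/√n, pulling the sampling distribution under H₁ back toward the critical value.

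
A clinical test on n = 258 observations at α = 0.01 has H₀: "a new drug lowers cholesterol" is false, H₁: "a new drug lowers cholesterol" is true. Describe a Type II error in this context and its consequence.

Type II error: failing to reject H₀ when it is false — concluding that a new drug lowers cholesterol is not supported when in fact it is. Consequence: shelving an effective drug — patients miss out on a treatment that would have helped.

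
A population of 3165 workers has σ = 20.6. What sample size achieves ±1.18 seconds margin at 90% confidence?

Without FPC: n₀ = (1.645×20.6/1.18)² = 824.712. With FPC: n = n₀N/(n₀+N-1) = 654.4 → n = 655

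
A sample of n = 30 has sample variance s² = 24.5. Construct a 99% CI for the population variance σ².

df = 29. χ²_{0.005} = 52.336, χ²_{0.995} = 13.121. CI for σ² = ((n-1)s²/χ²_{α/2}, (n-1)s²/χ²_{1-α/2}) = (29·24.5/52.336, 29·24.5/13.121) = (13.58, 54.15)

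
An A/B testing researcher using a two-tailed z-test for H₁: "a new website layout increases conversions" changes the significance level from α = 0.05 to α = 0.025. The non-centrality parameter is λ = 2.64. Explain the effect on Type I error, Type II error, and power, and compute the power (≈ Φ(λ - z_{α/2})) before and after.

Decreasing α from 0.05 to 0.025:
• Type I error rate decreases (α is the Type I rate by definition).
• Critical value moves from z_{α/2} = 1.96 to 2.241, so power = Φ(λ - z_{α/2}) goes from Φ(2.64 - 1.96) = 0.752 to Φ(2.64 - 2.241) = 0.655.
• Type II error rate β = 1 - power therefore increases (0.248 → 0.345).
Appropriate when false positives are costly — here, rolling out a layout that doesn't actually help — wasted engineering effort.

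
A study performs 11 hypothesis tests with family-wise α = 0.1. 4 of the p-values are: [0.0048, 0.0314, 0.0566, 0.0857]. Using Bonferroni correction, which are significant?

Bonferroni α = 0.1/11 = 0.00909. Significant p-values: [0.0048]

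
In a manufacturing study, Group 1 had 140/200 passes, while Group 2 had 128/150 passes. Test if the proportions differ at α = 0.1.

p̂₁ = 0.7, p̂₂ = 0.853, pooled p̂ = 0.766. z = -3.352. Critical: ±1.645. Reject H₀.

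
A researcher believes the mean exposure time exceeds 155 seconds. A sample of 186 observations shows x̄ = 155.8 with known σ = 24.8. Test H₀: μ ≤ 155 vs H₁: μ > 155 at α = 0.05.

z = 0.44. Critical value: 1.645. Fail to reject H₀.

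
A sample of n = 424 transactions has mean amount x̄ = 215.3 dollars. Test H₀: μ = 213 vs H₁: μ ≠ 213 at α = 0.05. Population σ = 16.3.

z = (x̄ - μ₀)/(σ/√n) = (215.3 - 213)/(16.3/√424) = 2.906. Critical value: ±1.96. Since |2.906| > 1.96, Reject H₀.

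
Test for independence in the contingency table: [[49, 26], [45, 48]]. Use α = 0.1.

χ² = 4.838. df = 1, critical = 2.706. Reject H₀. Variables are dependent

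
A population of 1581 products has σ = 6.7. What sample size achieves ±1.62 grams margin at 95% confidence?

Without FPC: n₀ = (1.96×6.7/1.62)² = 65.71. With FPC: n = n₀N/(n₀+N-1) = 63.1 → n = 64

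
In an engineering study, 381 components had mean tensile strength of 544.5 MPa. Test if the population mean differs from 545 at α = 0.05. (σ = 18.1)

z = (x̄ - μ₀)/(σ/√n) = (544.5 - 545)/(18.1/√381) = -0.539. Critical value: ±1.96. Since |-0.539| ≤ 1.96, Fail to reject H₀.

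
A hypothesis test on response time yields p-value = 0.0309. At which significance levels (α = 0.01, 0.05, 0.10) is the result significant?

p = 0.0309. Significant at: α = 0.05, 0.1.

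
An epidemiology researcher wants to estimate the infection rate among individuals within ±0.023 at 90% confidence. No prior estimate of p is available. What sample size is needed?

Conservative approach: use p = 0.5 (maximizes p(1-p) = 0.25). n = z²(0.25)/E² = 1.645²×0.25/0.023² = 1278.8 → n = 1279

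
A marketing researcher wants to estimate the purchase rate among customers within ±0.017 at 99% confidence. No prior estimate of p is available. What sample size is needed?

Conservative approach: use p = 0.5 (maximizes p(1-p) = 0.25). n = z²(0.25)/E² = 2.576²×0.25/0.017² = 5740.3 → n = 5741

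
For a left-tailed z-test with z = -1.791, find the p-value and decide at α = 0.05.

p = P(Z < -1.791) = Φ(-1.791) ≈ 0.0366. Since p < 0.05, reject H₀ (significant) at α = 0.05.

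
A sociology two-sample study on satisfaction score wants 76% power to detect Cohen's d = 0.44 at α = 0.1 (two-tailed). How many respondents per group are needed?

z_{α/2} = 1.645, z_β = Φ⁻¹(0.76) = 0.706. For small effect (d = 0.44): n per group = 2(z_{α/2} + z_β)²/d² = 2(1.645 + 0.706)²/0.44² = 57.1 → 58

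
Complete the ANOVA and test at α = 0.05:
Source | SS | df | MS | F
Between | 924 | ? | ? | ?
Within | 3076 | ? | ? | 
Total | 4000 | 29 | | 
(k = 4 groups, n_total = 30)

df_between = 3, df_within = 26. MS_between = 308.0, MS_within = 118.31. F = 2.603, F_crit ≈ 2.975. Fail to reject H₀.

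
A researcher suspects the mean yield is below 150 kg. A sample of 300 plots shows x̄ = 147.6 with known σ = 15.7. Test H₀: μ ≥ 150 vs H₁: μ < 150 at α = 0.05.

z = -2.648. Critical value: -1.645. Reject H₀.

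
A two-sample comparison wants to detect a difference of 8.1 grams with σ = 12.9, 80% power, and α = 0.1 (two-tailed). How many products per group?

n per group = 2(z_α/2 + z_β)²σ²/d² = 2×(1.645 + 0.84)²×12.9²/8.1² = 31.3 → n = 32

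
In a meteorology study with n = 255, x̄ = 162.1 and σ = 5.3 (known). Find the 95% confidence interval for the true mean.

CI = x̄ ± z*(σ/√n) = 162.1 ± 1.96(5.3/√255) = 162.1 ± 0.65 = (161.45, 162.75)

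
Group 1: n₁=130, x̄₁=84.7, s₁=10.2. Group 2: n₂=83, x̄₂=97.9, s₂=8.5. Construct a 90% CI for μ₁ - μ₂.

Difference = -13.2. SE = √(10.2²/130 + 8.5²/83) = 1.293. CI = (-15.33, -11.07)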